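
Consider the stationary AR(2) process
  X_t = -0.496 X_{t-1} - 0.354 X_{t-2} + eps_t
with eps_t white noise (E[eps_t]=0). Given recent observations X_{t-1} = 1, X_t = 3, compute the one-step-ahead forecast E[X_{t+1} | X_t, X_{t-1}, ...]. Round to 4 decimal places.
E[X_{t+1} \mid \mathcal F_t] = -1.8420

For an AR(p) model X_t = c + sum_i phi_i X_{t-i} + eps_t, the
one-step-ahead conditional mean is
  E[X_{t+1} | X_t, ...] = c + sum_i phi_i X_{t+1-i}.
Substitute known values:
  E[X_{t+1} | ...] = (-0.496) * (3) + (-0.354) * (1)
                   = -1.8420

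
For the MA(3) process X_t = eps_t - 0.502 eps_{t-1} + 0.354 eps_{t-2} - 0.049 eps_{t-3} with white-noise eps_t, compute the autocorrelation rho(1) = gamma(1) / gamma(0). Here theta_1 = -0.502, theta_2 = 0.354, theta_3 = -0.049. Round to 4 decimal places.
\rho(1) = -0.5052

For an MA(q) process with theta_0 = 1, the autocovariance is
  gamma(k) = sigma^2 * sum_{i=0..q-k} theta_i * theta_{i+k},
and rho(k) = gamma(k) / gamma(0). Sigma^2 cancels.
  numerator   = (1)*(-0.502) + (-0.502)*(0.354) + (0.354)*(-0.049) = -0.697054.
  denominator = (1)^2 + (-0.502)^2 + (0.354)^2 + (-0.049)^2 = 1.379721.
  rho(1) = -0.697054 / 1.379721 = -0.5052.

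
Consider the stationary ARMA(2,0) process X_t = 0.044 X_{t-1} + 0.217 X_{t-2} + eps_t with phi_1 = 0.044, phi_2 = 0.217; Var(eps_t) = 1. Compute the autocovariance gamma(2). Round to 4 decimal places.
\gamma(2) = 0.2310

Multiply the model equation by X_{t-k} and take expectations. With theta_0 = psi_0 = 1 and psi_j the MA(infinity) weights, this gives
  gamma(k) - sum_i phi_i gamma(k-i) = c_k,
  c_k = sigma^2 * sum_{j=k..q} theta_j psi_{j-k}   (c_k = 0 for k > q),
using gamma(-m) = gamma(m).
Pure AR (q = 0): c_0 = sigma^2 = 1, c_k = 0 for k >= 1.
Equations for k = 0, 1, 2 (AR order 2, c_2 = 0):
  (E0) gamma(0) = phi_1 gamma(1) + phi_2 gamma(2) + c_0
  (E1) gamma(1) = phi_1 gamma(0) + phi_2 gamma(1) + c_1
  (E2) gamma(2) = phi_1 gamma(1) + phi_2 gamma(0)
From (E1): gamma(1) = A gamma(0) + B with
  A = phi_1 / (1 - phi_2) = 0.044 / 0.783 = 0.056194,   B = c_1 / (1 - phi_2) = 0 / 0.783 = 0.
Insert (E2) into (E0): gamma(0) (1 - phi_2^2) = phi_1 (1 + phi_2) gamma(1) + c_0.
  phi_1 (1 + phi_2) = (0.044)(1.217) = 0.053548,   1 - phi_2^2 = 0.952911.
Replace gamma(1) by A gamma(0) + B and collect gamma(0):
  gamma(0) [0.952911 - (0.053548)(0.056194)] = c_0 = 1
  gamma(0) * 0.949902 = 1
  gamma(0) = 1 / 0.949902 = 1.05274.
  gamma(1) = A gamma(0) = (0.056194)(1.05274) = 0.059158.
  gamma(2) = phi_1 gamma(1) + phi_2 gamma(0) = (0.044)(0.059158) + (0.217)(1.05274) = 0.231048.
Therefore gamma(2) = 0.2310 (to 4 decimal places).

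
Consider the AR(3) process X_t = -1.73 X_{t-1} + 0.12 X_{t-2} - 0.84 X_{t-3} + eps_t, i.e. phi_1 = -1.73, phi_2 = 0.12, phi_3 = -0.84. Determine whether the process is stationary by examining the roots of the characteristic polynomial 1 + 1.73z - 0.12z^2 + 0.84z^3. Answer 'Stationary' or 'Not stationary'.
\text{Not stationary}

The AR(p) characteristic polynomial is P(z) = 1 + 1.73z - 0.12z^2 + 0.84z^3.
Stationarity requires all roots to lie outside the unit circle, i.e. |z| > 1 for every root.
Degree 3: look for a simple real root z0 first, then factor out (1 - z/z0) and solve the remaining quadratic.
Testing z0 = -0.5: P(-0.5) = 1 + (1.73)(-0.5) + (-0.12)(-0.5)^2 + (0.84)(-0.5)^3
  = 1 + (-0.865) + (-0.03) + (-0.105) = 0.  So z_0 = -0.5 is a root, |z_0| = 0.5.
Divide out the factor (1 + 2 z) = (1 - z/z0) (since 1/z0 = -2):
  P(z) = (1 + 2 z)(1 + (-0.27) z + (0.42) z^2)
  [check: z-coef -0.27 - (-2) = 1.73; z^2-coef 0.42 - (-2)(-0.27) = -0.12; z^3-coef -(-2)(0.42) = 0.84.]
Remaining roots from the quadratic factor 1 + (-0.27) z + (0.42) z^2:
  Set 1 + (-0.27) z + (0.42) z^2 = 0, i.e. a z^2 + b z + c = 0 with a = 0.42, b = -0.27, c = 1.
  Discriminant D = b^2 - 4ac = (-0.27)^2 - 4*(0.42)*1 = 0.0729 - (1.68) = -1.6071.
  D < 0, so the roots are the complex-conjugate pair z = (-b +/- i sqrt(-D)) / (2a) = 0.3214 +/- 1.5092i.
  For a conjugate pair |z|^2 = z * conj(z) = (product of roots) = c/a = 1/(0.42) = 2.380952, so |z| = sqrt(2.380952) = 1.543 for both roots.
Moduli of all roots: 0.5000, 1.5430, 1.5430.
All moduli strictly greater than 1? No.
Verdict: Not stationary.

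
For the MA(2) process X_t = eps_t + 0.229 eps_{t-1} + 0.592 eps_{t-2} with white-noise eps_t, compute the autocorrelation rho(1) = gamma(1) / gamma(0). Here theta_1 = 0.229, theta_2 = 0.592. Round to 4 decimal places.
\rho(1) = 0.2599

For an MA(q) process with theta_0 = 1, the autocovariance is
  gamma(k) = sigma^2 * sum_{i=0..q-k} theta_i * theta_{i+k},
and rho(k) = gamma(k) / gamma(0). Sigma^2 cancels.
  numerator   = (1)*(0.229) + (0.229)*(0.592) = 0.364568.
  denominator = (1)^2 + (0.229)^2 + (0.592)^2 = 1.402905.
  rho(1) = 0.364568 / 1.402905 = 0.2599.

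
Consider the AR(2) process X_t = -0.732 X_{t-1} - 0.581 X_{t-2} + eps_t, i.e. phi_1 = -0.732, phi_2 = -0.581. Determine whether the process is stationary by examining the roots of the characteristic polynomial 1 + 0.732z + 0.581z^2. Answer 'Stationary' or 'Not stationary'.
\text{Stationary}

The AR(p) characteristic polynomial is P(z) = 1 + 0.732z + 0.581z^2.
Stationarity requires all roots to lie outside the unit circle, i.e. |z| > 1 for every root.
Set 1 + (0.732) z + (0.581) z^2 = 0, i.e. a z^2 + b z + c = 0 with a = 0.581, b = 0.732, c = 1.
Discriminant D = b^2 - 4ac = (0.732)^2 - 4*(0.581)*1 = 0.535824 - (2.324) = -1.788176.
D < 0, so the roots are the complex-conjugate pair z = (-b +/- i sqrt(-D)) / (2a) = -0.6299 +/- 1.1508i.
For a conjugate pair |z|^2 = z * conj(z) = (product of roots) = c/a = 1/(0.581) = 1.72117, so |z| = sqrt(1.72117) = 1.3119 for both roots.
Moduli of all roots: 1.3119, 1.3119.
All moduli strictly greater than 1? Yes.
Verdict: Stationary.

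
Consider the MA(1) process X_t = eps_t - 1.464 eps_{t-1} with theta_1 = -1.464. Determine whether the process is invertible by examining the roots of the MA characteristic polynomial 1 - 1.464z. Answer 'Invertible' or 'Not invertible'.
\text{Not invertible}

The MA(q) characteristic polynomial is P(z) = 1 - 1.464z.
Invertibility requires all roots to lie outside the unit circle, i.e. |z| > 1 for every root.
This is linear in z: 1 + (-1.464) z = 0  =>  z = -1/(-1.464) = 0.68306,  |z| = 0.68306.
Moduli of all roots: 0.6831.
All moduli strictly greater than 1? No.
Verdict: Not invertible.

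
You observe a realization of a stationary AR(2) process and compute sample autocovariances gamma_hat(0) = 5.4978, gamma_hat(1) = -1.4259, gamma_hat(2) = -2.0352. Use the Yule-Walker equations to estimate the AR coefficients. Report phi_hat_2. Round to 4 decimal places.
\hat\phi_{2} = -0.4690

The Yule-Walker equations for an AR(p) process read, in matrix form,
  Gamma_p phi = r_p,   with   (Gamma_p)_{ij} = gamma(|i - j|),
                       (r_p)_i = gamma(i),   i,j = 1..p.
Substitute the sample gammas (Toeplitz matrix and right-hand side of size 2):
  Gamma_p = [[5.4978, -1.4259], [-1.4259, 5.4978]]
  r_p     = [-1.4259, -2.0352]
Written out:
  5.4978 phi_1 - 1.4259 phi_2 = -1.4259
  -1.4259 phi_1 + 5.4978 phi_2 = -2.0352
Solve by Cramer's rule:
  det = gamma(0)^2 - gamma(1)^2 = (5.4978)^2 - (-1.4259)^2 = 30.22580484 - 2.03319081 = 28.19261403
  phi_hat_1 = [gamma(1) gamma(0) - gamma(1) gamma(2)] / det = [(-1.4259)(5.4978) - (-1.4259)(-2.0352)] / 28.19261403 = -10.7413047 / 28.19261403 = -0.381
  phi_hat_2 = [gamma(0) gamma(2) - gamma(1)^2] / det = [(5.4978)(-2.0352) - (-1.4259)^2] / 28.19261403 = -13.22231337 / 28.19261403 = -0.469
So phi_hat = [-0.3810, -0.4690].
Therefore phi_hat_2 = -0.4690.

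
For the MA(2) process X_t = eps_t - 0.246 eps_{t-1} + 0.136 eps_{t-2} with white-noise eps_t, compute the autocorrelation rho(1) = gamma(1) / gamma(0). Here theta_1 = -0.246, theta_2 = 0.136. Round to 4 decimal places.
\rho(1) = -0.2590

For an MA(q) process with theta_0 = 1, the autocovariance is
  gamma(k) = sigma^2 * sum_{i=0..q-k} theta_i * theta_{i+k},
and rho(k) = gamma(k) / gamma(0). Sigma^2 cancels.
  numerator   = (1)*(-0.246) + (-0.246)*(0.136) = -0.279456.
  denominator = (1)^2 + (-0.246)^2 + (0.136)^2 = 1.079012.
  rho(1) = -0.279456 / 1.079012 = -0.2590.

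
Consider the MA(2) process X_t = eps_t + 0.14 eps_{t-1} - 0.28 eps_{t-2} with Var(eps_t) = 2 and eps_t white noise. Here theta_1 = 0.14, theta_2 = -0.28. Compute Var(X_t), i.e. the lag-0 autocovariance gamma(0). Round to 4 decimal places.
\gamma(0) = 2.1960

For an MA(q) process X_t = eps_t + sum_i theta_i eps_{t-i} with
Var(eps_t) = sigma^2, the variance is
  gamma(0) = sigma^2 * (1 + sum_i theta_i^2).
  sum_i theta_i^2 = (0.14)^2 + (-0.28)^2 = 0.0196 + 0.0784 = 0.098.
  gamma(0) = 2 * (1 + 0.098) = 2 * 1.098 = 2.196, which rounds to 2.1960.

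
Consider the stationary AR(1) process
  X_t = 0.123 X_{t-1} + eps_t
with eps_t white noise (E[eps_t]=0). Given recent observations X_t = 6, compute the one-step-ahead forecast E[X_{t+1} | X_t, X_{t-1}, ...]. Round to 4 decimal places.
E[X_{t+1} \mid \mathcal F_t] = 0.7380

For an AR(p) model X_t = c + sum_i phi_i X_{t-i} + eps_t, the
one-step-ahead conditional mean is
  E[X_{t+1} | X_t, ...] = c + sum_i phi_i X_{t+1-i}.
Substitute known values:
  E[X_{t+1} | ...] = (0.123) * (6)
                   = 0.7380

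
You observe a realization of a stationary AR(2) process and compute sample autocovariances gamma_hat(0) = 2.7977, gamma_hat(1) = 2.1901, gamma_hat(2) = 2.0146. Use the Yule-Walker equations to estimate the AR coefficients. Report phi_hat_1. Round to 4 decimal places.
\hat\phi_{1} = 0.5659

The Yule-Walker equations for an AR(p) process read, in matrix form,
  Gamma_p phi = r_p,   with   (Gamma_p)_{ij} = gamma(|i - j|),
                       (r_p)_i = gamma(i),   i,j = 1..p.
Substitute the sample gammas (Toeplitz matrix and right-hand side of size 2):
  Gamma_p = [[2.7977, 2.1901], [2.1901, 2.7977]]
  r_p     = [2.1901, 2.0146]
Written out:
  2.7977 phi_1 + 2.1901 phi_2 = 2.1901
  2.1901 phi_1 + 2.7977 phi_2 = 2.0146
Solve by Cramer's rule:
  det = gamma(0)^2 - gamma(1)^2 = (2.7977)^2 - (2.1901)^2 = 7.82712529 - 4.79653801 = 3.03058728
  phi_hat_1 = [gamma(1) gamma(0) - gamma(1) gamma(2)] / det = [(2.1901)(2.7977) - (2.1901)(2.0146)] / 3.03058728 = 1.71506731 / 3.03058728 = 0.5659
  phi_hat_2 = [gamma(0) gamma(2) - gamma(1)^2] / det = [(2.7977)(2.0146) - (2.1901)^2] / 3.03058728 = 0.83970841 / 3.03058728 = 0.2771
So phi_hat = [0.5659, 0.2771].
Therefore phi_hat_1 = 0.5659.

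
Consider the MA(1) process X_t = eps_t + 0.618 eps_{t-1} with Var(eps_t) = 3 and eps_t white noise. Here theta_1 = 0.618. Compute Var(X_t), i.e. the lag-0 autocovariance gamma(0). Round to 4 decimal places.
\gamma(0) = 4.1458

For an MA(q) process X_t = eps_t + sum_i theta_i eps_{t-i} with
Var(eps_t) = sigma^2, the variance is
  gamma(0) = sigma^2 * (1 + sum_i theta_i^2).
  sum_i theta_i^2 = (0.618)^2 = 0.381924.
  gamma(0) = 3 * (1 + 0.381924) = 3 * 1.381924 = 4.145772, which rounds to 4.1458.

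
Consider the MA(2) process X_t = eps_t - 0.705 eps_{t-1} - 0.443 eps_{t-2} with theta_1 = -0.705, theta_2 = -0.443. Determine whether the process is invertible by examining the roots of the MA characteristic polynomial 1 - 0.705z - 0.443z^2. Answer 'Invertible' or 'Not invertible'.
\text{Not invertible}

The MA(q) characteristic polynomial is P(z) = 1 - 0.705z - 0.443z^2.
Invertibility requires all roots to lie outside the unit circle, i.e. |z| > 1 for every root.
Set 1 + (-0.705) z + (-0.443) z^2 = 0, i.e. a z^2 + b z + c = 0 with a = -0.443, b = -0.705, c = 1.
Discriminant D = b^2 - 4ac = (-0.705)^2 - 4*(-0.443)*1 = 0.497025 - (-1.772) = 2.269025.
D >= 0, so the roots are real: z = (-b +/- sqrt(D)) / (2a) = (0.705 +/- 1.506328) / (-0.886).
  z_1 = (0.705 + 1.506328) / (-0.886) = -2.4959,   |z_1| = 2.4959.
  z_2 = (0.705 - 1.506328) / (-0.886) = 0.9044,   |z_2| = 0.9044.
Moduli of all roots: 2.4959, 0.9044.
All moduli strictly greater than 1? No.
Verdict: Not invertible.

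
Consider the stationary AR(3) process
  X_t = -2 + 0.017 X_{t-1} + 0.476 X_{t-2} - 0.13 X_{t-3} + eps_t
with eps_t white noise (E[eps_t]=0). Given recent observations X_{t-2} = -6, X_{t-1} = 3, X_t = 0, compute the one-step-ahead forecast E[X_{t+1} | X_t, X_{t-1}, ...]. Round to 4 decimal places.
E[X_{t+1} \mid \mathcal F_t] = 0.2080

For an AR(p) model X_t = c + sum_i phi_i X_{t-i} + eps_t, the
one-step-ahead conditional mean is
  E[X_{t+1} | X_t, ...] = c + sum_i phi_i X_{t+1-i}.
Substitute known values:
  E[X_{t+1} | ...] = -2 + (0.017) * (0) + (0.476) * (3) + (-0.13) * (-6)
                   = 0.2080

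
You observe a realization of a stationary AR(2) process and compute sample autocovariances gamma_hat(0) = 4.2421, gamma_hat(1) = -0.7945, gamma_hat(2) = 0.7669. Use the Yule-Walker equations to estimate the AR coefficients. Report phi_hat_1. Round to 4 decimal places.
\hat\phi_{1} = -0.1590

The Yule-Walker equations for an AR(p) process read, in matrix form,
  Gamma_p phi = r_p,   with   (Gamma_p)_{ij} = gamma(|i - j|),
                       (r_p)_i = gamma(i),   i,j = 1..p.
Substitute the sample gammas (Toeplitz matrix and right-hand side of size 2):
  Gamma_p = [[4.2421, -0.7945], [-0.7945, 4.2421]]
  r_p     = [-0.7945, 0.7669]
Written out:
  4.2421 phi_1 - 0.7945 phi_2 = -0.7945
  -0.7945 phi_1 + 4.2421 phi_2 = 0.7669
Solve by Cramer's rule:
  det = gamma(0)^2 - gamma(1)^2 = (4.2421)^2 - (-0.7945)^2 = 17.99541241 - 0.63123025 = 17.36418216
  phi_hat_1 = [gamma(1) gamma(0) - gamma(1) gamma(2)] / det = [(-0.7945)(4.2421) - (-0.7945)(0.7669)] / 17.36418216 = -2.7610464 / 17.36418216 = -0.159
  phi_hat_2 = [gamma(0) gamma(2) - gamma(1)^2] / det = [(4.2421)(0.7669) - (-0.7945)^2] / 17.36418216 = 2.62203624 / 17.36418216 = 0.151
So phi_hat = [-0.1590, 0.1510].
Therefore phi_hat_1 = -0.1590.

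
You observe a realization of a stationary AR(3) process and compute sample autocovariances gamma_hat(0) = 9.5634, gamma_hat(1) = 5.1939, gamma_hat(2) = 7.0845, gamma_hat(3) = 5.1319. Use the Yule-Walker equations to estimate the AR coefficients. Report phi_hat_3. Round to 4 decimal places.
\hat\phi_{3} = 0.1070

The Yule-Walker equations for an AR(p) process read, in matrix form,
  Gamma_p phi = r_p,   with   (Gamma_p)_{ij} = gamma(|i - j|),
                       (r_p)_i = gamma(i),   i,j = 1..p.
Substitute the sample gammas (Toeplitz matrix and right-hand side of size 3):
  Gamma_p = [[9.5634, 5.1939, 7.0845], [5.1939, 9.5634, 5.1939], [7.0845, 5.1939, 9.5634]]
  r_p     = [5.1939, 7.0845, 5.1319]
Written out (R1..R3):
  (R1) 9.5634 phi_1 + 5.1939 phi_2 + 7.0845 phi_3 = 5.1939
  (R2) 5.1939 phi_1 + 9.5634 phi_2 + 5.1939 phi_3 = 7.0845
  (R3) 7.0845 phi_1 + 5.1939 phi_2 + 9.5634 phi_3 = 5.1319
Gaussian elimination:
  R2 <- R2 - (5.1939/9.5634) R1 = R2 - (0.543102) R1:  6.742583 phi_2 + 1.346295 phi_3 = 4.263683
  R3 <- R3 - (7.0845/9.5634) R1 = R3 - (0.740793) R1:  1.346295 phi_2 + 4.315252 phi_3 = 1.284295
  R3 <- R3 - (1.346295/6.742583) R2 = R3 - (0.199671) R2:  4.046436 phi_3 = 0.432963
Back-substitution:
  phi_hat_3 = 0.432963 / 4.046436 = 0.106999
  phi_hat_2 = (4.263683 - (1.346295)(0.106999)) / 6.742583 = 0.610987
  phi_hat_1 = (5.1939 - (5.1939)(0.610987) - (7.0845)(0.106999)) / 9.5634 = 0.13201
So phi_hat = [0.1320, 0.6110, 0.1070].
Therefore phi_hat_3 = 0.1070.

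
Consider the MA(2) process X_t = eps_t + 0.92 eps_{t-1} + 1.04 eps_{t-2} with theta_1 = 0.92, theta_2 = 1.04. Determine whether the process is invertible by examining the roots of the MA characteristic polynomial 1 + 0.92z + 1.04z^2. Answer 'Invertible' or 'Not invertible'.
\text{Not invertible}

The MA(q) characteristic polynomial is P(z) = 1 + 0.92z + 1.04z^2.
Invertibility requires all roots to lie outside the unit circle, i.e. |z| > 1 for every root.
Set 1 + (0.92) z + (1.04) z^2 = 0, i.e. a z^2 + b z + c = 0 with a = 1.04, b = 0.92, c = 1.
Discriminant D = b^2 - 4ac = (0.92)^2 - 4*(1.04)*1 = 0.8464 - (4.16) = -3.3136.
D < 0, so the roots are the complex-conjugate pair z = (-b +/- i sqrt(-D)) / (2a) = -0.4423 +/- 0.8752i.
For a conjugate pair |z|^2 = z * conj(z) = (product of roots) = c/a = 1/(1.04) = 0.961538, so |z| = sqrt(0.961538) = 0.9806 for both roots.
Moduli of all roots: 0.9806, 0.9806.
All moduli strictly greater than 1? No.
Verdict: Not invertible.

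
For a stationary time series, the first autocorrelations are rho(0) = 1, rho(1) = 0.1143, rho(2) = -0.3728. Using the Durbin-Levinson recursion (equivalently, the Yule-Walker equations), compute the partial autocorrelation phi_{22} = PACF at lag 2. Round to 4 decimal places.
\phi_{22} = -0.3910

The PACF at lag k is phi_{kk}, the last component of the solution
to the Yule-Walker system G_k phi = r_k where
  (G_k)_{ij} = rho(|i - j|), (r_k)_i = rho(i), i,j = 1..k.
Equivalently, Durbin-Levinson gives phi_{kk} iteratively:
  phi_{11} = rho(1)
  phi_{kk} = [rho(k) - sum_{j=1..k-1} phi_{k-1,j} rho(k-j)]
            / [1 - sum_{j=1..k-1} phi_{k-1,j} rho(j)],
  phi_{k,j} = phi_{k-1,j} - phi_{kk} phi_{k-1,k-j},  j = 1..k-1.
Step k = 1:
  phi_11 = rho(1) = 0.1143.
Step k = 2:
  phi_22 = [rho(2) - phi_11 rho(1)] / [1 - phi_11 rho(1)] = [-0.3728 - (0.1143)(0.1143)] / [1 - (0.1143)(0.1143)]
         = -0.38586449 / 0.98693551 = -0.391.
Therefore phi_{22} = -0.3910.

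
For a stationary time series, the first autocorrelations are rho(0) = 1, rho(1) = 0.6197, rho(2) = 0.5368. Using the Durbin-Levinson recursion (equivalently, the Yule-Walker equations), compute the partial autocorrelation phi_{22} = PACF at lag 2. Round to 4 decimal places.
\phi_{22} = 0.2480

The PACF at lag k is phi_{kk}, the last component of the solution
to the Yule-Walker system G_k phi = r_k where
  (G_k)_{ij} = rho(|i - j|), (r_k)_i = rho(i), i,j = 1..k.
Equivalently, Durbin-Levinson gives phi_{kk} iteratively:
  phi_{11} = rho(1)
  phi_{kk} = [rho(k) - sum_{j=1..k-1} phi_{k-1,j} rho(k-j)]
            / [1 - sum_{j=1..k-1} phi_{k-1,j} rho(j)],
  phi_{k,j} = phi_{k-1,j} - phi_{kk} phi_{k-1,k-j},  j = 1..k-1.
Step k = 1:
  phi_11 = rho(1) = 0.6197.
Step k = 2:
  phi_22 = [rho(2) - phi_11 rho(1)] / [1 - phi_11 rho(1)] = [0.5368 - (0.6197)(0.6197)] / [1 - (0.6197)(0.6197)]
         = 0.15277191 / 0.61597191 = 0.248.
Therefore phi_{22} = 0.2480.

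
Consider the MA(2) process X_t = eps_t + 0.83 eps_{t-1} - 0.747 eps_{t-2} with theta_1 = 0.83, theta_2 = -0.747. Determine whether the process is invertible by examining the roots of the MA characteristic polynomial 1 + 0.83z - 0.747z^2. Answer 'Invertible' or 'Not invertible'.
\text{Not invertible}

The MA(q) characteristic polynomial is P(z) = 1 + 0.83z - 0.747z^2.
Invertibility requires all roots to lie outside the unit circle, i.e. |z| > 1 for every root.
Set 1 + (0.83) z + (-0.747) z^2 = 0, i.e. a z^2 + b z + c = 0 with a = -0.747, b = 0.83, c = 1.
Discriminant D = b^2 - 4ac = (0.83)^2 - 4*(-0.747)*1 = 0.6889 - (-2.988) = 3.6769.
D >= 0, so the roots are real: z = (-b +/- sqrt(D)) / (2a) = (-0.83 +/- 1.917524) / (-1.494).
  z_1 = (-0.83 + 1.917524) / (-1.494) = -0.7279,   |z_1| = 0.7279.
  z_2 = (-0.83 - 1.917524) / (-1.494) = 1.839,   |z_2| = 1.839.
Moduli of all roots: 0.7279, 1.8390.
All moduli strictly greater than 1? No.
Verdict: Not invertible.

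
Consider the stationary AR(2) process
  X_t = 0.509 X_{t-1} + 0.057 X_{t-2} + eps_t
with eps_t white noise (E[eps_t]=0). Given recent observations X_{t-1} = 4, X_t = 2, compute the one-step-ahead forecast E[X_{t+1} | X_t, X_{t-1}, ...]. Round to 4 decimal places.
E[X_{t+1} \mid \mathcal F_t] = 1.2460

For an AR(p) model X_t = c + sum_i phi_i X_{t-i} + eps_t, the
one-step-ahead conditional mean is
  E[X_{t+1} | X_t, ...] = c + sum_i phi_i X_{t+1-i}.
Substitute known values:
  E[X_{t+1} | ...] = (0.509) * (2) + (0.057) * (4)
                   = 1.2460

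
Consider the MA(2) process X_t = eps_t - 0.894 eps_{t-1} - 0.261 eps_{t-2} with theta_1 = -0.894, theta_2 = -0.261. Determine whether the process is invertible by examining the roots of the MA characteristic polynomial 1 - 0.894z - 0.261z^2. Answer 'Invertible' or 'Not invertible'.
\text{Not invertible}

The MA(q) characteristic polynomial is P(z) = 1 - 0.894z - 0.261z^2.
Invertibility requires all roots to lie outside the unit circle, i.e. |z| > 1 for every root.
Set 1 + (-0.894) z + (-0.261) z^2 = 0, i.e. a z^2 + b z + c = 0 with a = -0.261, b = -0.894, c = 1.
Discriminant D = b^2 - 4ac = (-0.894)^2 - 4*(-0.261)*1 = 0.799236 - (-1.044) = 1.843236.
D >= 0, so the roots are real: z = (-b +/- sqrt(D)) / (2a) = (0.894 +/- 1.357658) / (-0.522).
  z_1 = (0.894 + 1.357658) / (-0.522) = -4.3135,   |z_1| = 4.3135.
  z_2 = (0.894 - 1.357658) / (-0.522) = 0.8882,   |z_2| = 0.8882.
Moduli of all roots: 4.3135, 0.8882.
All moduli strictly greater than 1? No.
Verdict: Not invertible.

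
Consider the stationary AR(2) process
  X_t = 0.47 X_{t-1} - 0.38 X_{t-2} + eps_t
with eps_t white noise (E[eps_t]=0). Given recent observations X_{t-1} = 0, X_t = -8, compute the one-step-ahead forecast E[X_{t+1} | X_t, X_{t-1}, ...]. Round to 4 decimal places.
E[X_{t+1} \mid \mathcal F_t] = -3.7600

For an AR(p) model X_t = c + sum_i phi_i X_{t-i} + eps_t, the
one-step-ahead conditional mean is
  E[X_{t+1} | X_t, ...] = c + sum_i phi_i X_{t+1-i}.
Substitute known values:
  E[X_{t+1} | ...] = (0.47) * (-8) + (-0.38) * (0)
                   = -3.7600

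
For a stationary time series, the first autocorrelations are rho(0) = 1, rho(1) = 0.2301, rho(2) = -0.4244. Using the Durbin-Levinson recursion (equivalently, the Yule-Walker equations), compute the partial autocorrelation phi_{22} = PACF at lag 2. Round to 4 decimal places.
\phi_{22} = -0.5040

The PACF at lag k is phi_{kk}, the last component of the solution
to the Yule-Walker system G_k phi = r_k where
  (G_k)_{ij} = rho(|i - j|), (r_k)_i = rho(i), i,j = 1..k.
Equivalently, Durbin-Levinson gives phi_{kk} iteratively:
  phi_{11} = rho(1)
  phi_{kk} = [rho(k) - sum_{j=1..k-1} phi_{k-1,j} rho(k-j)]
            / [1 - sum_{j=1..k-1} phi_{k-1,j} rho(j)],
  phi_{k,j} = phi_{k-1,j} - phi_{kk} phi_{k-1,k-j},  j = 1..k-1.
Step k = 1:
  phi_11 = rho(1) = 0.2301.
Step k = 2:
  phi_22 = [rho(2) - phi_11 rho(1)] / [1 - phi_11 rho(1)] = [-0.4244 - (0.2301)(0.2301)] / [1 - (0.2301)(0.2301)]
         = -0.47734601 / 0.94705399 = -0.504.
Therefore phi_{22} = -0.5040.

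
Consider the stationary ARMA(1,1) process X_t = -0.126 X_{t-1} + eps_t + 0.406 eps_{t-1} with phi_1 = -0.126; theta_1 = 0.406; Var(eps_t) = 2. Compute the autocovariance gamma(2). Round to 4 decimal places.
\gamma(2) = -0.0680

Multiply the model equation by X_{t-k} and take expectations. With theta_0 = psi_0 = 1 and psi_j the MA(infinity) weights, this gives
  gamma(k) - sum_i phi_i gamma(k-i) = c_k,
  c_k = sigma^2 * sum_{j=k..q} theta_j psi_{j-k}   (c_k = 0 for k > q),
using gamma(-m) = gamma(m).
psi-weights needed (psi_j = theta_j + sum_i phi_i psi_{j-i}):
  psi_1 = theta_1 + phi_1 = 0.406 + (-0.126) = 0.28
Right-hand sides:
  c_0 = sigma^2 (1 + theta_1 psi_1) = 2 * (1 + (0.406)(0.28)) = 2 * 1.11368 = 2.22736
  c_1 = sigma^2 theta_1 = 2 * (0.406) = 0.812
  c_2 = 0
Equations for k = 0 and k = 1 (AR order 1):
  gamma(0) = phi_1 gamma(1) + c_0
  gamma(1) = phi_1 gamma(0) + c_1
Substituting the second into the first: gamma(0) (1 - phi_1^2) = c_0 + phi_1 c_1, so
  gamma(0) = (c_0 + phi_1 c_1) / (1 - phi_1^2) = (2.22736 + (-0.126)(0.812)) / (1 - (-0.126)^2) = 2.125048 / 0.984124 = 2.15933.
  gamma(1) = phi_1 gamma(0) + c_1 = (-0.126)(2.15933) + (0.812) = 0.539924.
For k = 2 (> q): gamma(2) = phi_1 gamma(1) = (-0.126)(0.539924) = -0.06803.
Therefore gamma(2) = -0.0680 (to 4 decimal places).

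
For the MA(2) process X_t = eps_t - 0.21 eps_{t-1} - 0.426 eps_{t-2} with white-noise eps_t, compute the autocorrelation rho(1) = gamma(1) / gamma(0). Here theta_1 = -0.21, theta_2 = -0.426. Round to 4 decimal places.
\rho(1) = -0.0984

For an MA(q) process with theta_0 = 1, the autocovariance is
  gamma(k) = sigma^2 * sum_{i=0..q-k} theta_i * theta_{i+k},
and rho(k) = gamma(k) / gamma(0). Sigma^2 cancels.
  numerator   = (1)*(-0.21) + (-0.21)*(-0.426) = -0.12054.
  denominator = (1)^2 + (-0.21)^2 + (-0.426)^2 = 1.225576.
  rho(1) = -0.12054 / 1.225576 = -0.0984.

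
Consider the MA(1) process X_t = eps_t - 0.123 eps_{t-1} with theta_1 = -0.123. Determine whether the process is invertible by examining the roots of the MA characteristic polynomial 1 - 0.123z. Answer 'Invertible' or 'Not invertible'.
\text{Invertible}

The MA(q) characteristic polynomial is P(z) = 1 - 0.123z.
Invertibility requires all roots to lie outside the unit circle, i.e. |z| > 1 for every root.
This is linear in z: 1 + (-0.123) z = 0  =>  z = -1/(-0.123) = 8.130081,  |z| = 8.130081.
Moduli of all roots: 8.1301.
All moduli strictly greater than 1? Yes.
Verdict: Invertible.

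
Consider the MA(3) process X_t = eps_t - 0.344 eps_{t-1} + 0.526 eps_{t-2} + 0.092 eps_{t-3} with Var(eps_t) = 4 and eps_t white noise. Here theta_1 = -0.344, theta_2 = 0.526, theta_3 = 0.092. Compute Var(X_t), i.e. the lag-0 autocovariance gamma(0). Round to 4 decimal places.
\gamma(0) = 5.6139

For an MA(q) process X_t = eps_t + sum_i theta_i eps_{t-i} with
Var(eps_t) = sigma^2, the variance is
  gamma(0) = sigma^2 * (1 + sum_i theta_i^2).
  sum_i theta_i^2 = (-0.344)^2 + (0.526)^2 + (0.092)^2 = 0.118336 + 0.276676 + 0.008464 = 0.403476.
  gamma(0) = 4 * (1 + 0.403476) = 4 * 1.403476 = 5.613904, which rounds to 5.6139.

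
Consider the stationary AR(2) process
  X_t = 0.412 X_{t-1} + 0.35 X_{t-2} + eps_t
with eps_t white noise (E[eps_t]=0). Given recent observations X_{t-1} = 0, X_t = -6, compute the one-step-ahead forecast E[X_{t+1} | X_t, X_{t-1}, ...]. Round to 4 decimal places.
E[X_{t+1} \mid \mathcal F_t] = -2.4720

For an AR(p) model X_t = c + sum_i phi_i X_{t-i} + eps_t, the
one-step-ahead conditional mean is
  E[X_{t+1} | X_t, ...] = c + sum_i phi_i X_{t+1-i}.
Substitute known values:
  E[X_{t+1} | ...] = (0.412) * (-6) + (0.35) * (0)
                   = -2.4720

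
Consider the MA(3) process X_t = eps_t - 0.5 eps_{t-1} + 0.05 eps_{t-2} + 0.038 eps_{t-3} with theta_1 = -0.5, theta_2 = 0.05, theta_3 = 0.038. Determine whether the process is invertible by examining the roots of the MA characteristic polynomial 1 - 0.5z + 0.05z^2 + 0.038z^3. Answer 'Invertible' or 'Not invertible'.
\text{Invertible}

The MA(q) characteristic polynomial is P(z) = 1 - 0.5z + 0.05z^2 + 0.038z^3.
Invertibility requires all roots to lie outside the unit circle, i.e. |z| > 1 for every root.
Degree 3: look for a simple real root z0 first, then factor out (1 - z/z0) and solve the remaining quadratic.
Testing z0 = -5: P(-5) = 1 + (-0.5)(-5) + (0.05)(-5)^2 + (0.038)(-5)^3
  = 1 + (2.5) + (1.25) + (-4.75) = 0.  So z_0 = -5 is a root, |z_0| = 5.
Divide out the factor (1 + 0.2 z) = (1 - z/z0) (since 1/z0 = -0.2):
  P(z) = (1 + 0.2 z)(1 + (-0.7) z + (0.19) z^2)
  [check: z-coef -0.7 - (-0.2) = -0.5; z^2-coef 0.19 - (-0.2)(-0.7) = 0.05; z^3-coef -(-0.2)(0.19) = 0.038.]
Remaining roots from the quadratic factor 1 + (-0.7) z + (0.19) z^2:
  Set 1 + (-0.7) z + (0.19) z^2 = 0, i.e. a z^2 + b z + c = 0 with a = 0.19, b = -0.7, c = 1.
  Discriminant D = b^2 - 4ac = (-0.7)^2 - 4*(0.19)*1 = 0.49 - (0.76) = -0.27.
  D < 0, so the roots are the complex-conjugate pair z = (-b +/- i sqrt(-D)) / (2a) = 1.8421 +/- 1.3674i.
  For a conjugate pair |z|^2 = z * conj(z) = (product of roots) = c/a = 1/(0.19) = 5.263158, so |z| = sqrt(5.263158) = 2.2942 for both roots.
Moduli of all roots: 5.0000, 2.2942, 2.2942.
All moduli strictly greater than 1? Yes.
Verdict: Invertible.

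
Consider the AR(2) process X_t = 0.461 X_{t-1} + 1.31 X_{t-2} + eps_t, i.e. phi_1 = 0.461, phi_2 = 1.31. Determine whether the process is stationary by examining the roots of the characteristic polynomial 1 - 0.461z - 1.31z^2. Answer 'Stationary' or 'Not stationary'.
\text{Not stationary}

The AR(p) characteristic polynomial is P(z) = 1 - 0.461z - 1.31z^2.
Stationarity requires all roots to lie outside the unit circle, i.e. |z| > 1 for every root.
Set 1 + (-0.461) z + (-1.31) z^2 = 0, i.e. a z^2 + b z + c = 0 with a = -1.31, b = -0.461, c = 1.
Discriminant D = b^2 - 4ac = (-0.461)^2 - 4*(-1.31)*1 = 0.212521 - (-5.24) = 5.452521.
D >= 0, so the roots are real: z = (-b +/- sqrt(D)) / (2a) = (0.461 +/- 2.335063) / (-2.62).
  z_1 = (0.461 + 2.335063) / (-2.62) = -1.0672,   |z_1| = 1.0672.
  z_2 = (0.461 - 2.335063) / (-2.62) = 0.7153,   |z_2| = 0.7153.
Moduli of all roots: 1.0672, 0.7153.
All moduli strictly greater than 1? No.
Verdict: Not stationary.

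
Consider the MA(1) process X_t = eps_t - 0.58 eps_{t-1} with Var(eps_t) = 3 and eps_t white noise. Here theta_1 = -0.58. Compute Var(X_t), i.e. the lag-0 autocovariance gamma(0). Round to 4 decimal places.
\gamma(0) = 4.0092

For an MA(q) process X_t = eps_t + sum_i theta_i eps_{t-i} with
Var(eps_t) = sigma^2, the variance is
  gamma(0) = sigma^2 * (1 + sum_i theta_i^2).
  sum_i theta_i^2 = (-0.58)^2 = 0.3364.
  gamma(0) = 3 * (1 + 0.3364) = 3 * 1.3364 = 4.0092.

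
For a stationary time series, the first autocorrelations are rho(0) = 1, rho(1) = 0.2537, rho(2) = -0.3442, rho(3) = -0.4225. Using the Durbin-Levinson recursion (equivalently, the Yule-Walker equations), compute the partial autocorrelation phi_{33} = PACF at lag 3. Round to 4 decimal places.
\phi_{33} = -0.2460

The PACF at lag k is phi_{kk}, the last component of the solution
to the Yule-Walker system G_k phi = r_k where
  (G_k)_{ij} = rho(|i - j|), (r_k)_i = rho(i), i,j = 1..k.
Equivalently, Durbin-Levinson gives phi_{kk} iteratively:
  phi_{11} = rho(1)
  phi_{kk} = [rho(k) - sum_{j=1..k-1} phi_{k-1,j} rho(k-j)]
            / [1 - sum_{j=1..k-1} phi_{k-1,j} rho(j)],
  phi_{k,j} = phi_{k-1,j} - phi_{kk} phi_{k-1,k-j},  j = 1..k-1.
Step k = 1:
  phi_11 = rho(1) = 0.2537.
Step k = 2:
  phi_22 = [rho(2) - phi_11 rho(1)] / [1 - phi_11 rho(1)] = [-0.3442 - (0.2537)(0.2537)] / [1 - (0.2537)(0.2537)]
         = -0.40856369 / 0.93563631 = -0.436669.
  Update: phi_21 = phi_11 - phi_22 phi_11 = 0.2537 - (-0.436669)(0.2537) = 0.364483.
Step k = 3:
  phi_33 = [rho(3) - phi_21 rho(2) - phi_22 rho(1)] / [1 - phi_21 rho(1) - phi_22 rho(2)]
    numerator   = -0.4225 - (0.364483)(-0.3442) - (-0.436669)(0.2537) = -0.18626194
    denominator = 1 - (0.364483)(0.2537) - (-0.436669)(-0.3442) = 0.75722907
  phi_33 = -0.18626194 / 0.75722907 = -0.246.
Therefore phi_{33} = -0.2460.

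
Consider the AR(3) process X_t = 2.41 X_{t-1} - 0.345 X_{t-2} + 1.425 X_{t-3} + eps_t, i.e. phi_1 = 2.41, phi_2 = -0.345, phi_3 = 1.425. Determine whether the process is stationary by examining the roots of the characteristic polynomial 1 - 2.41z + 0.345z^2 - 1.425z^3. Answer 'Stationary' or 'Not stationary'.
\text{Not stationary}

The AR(p) characteristic polynomial is P(z) = 1 - 2.41z + 0.345z^2 - 1.425z^3.
Stationarity requires all roots to lie outside the unit circle, i.e. |z| > 1 for every root.
Degree 3: look for a simple real root z0 first, then factor out (1 - z/z0) and solve the remaining quadratic.
Testing z0 = 0.4: P(0.4) = 1 + (-2.41)(0.4) + (0.345)(0.4)^2 + (-1.425)(0.4)^3
  = 1 + (-0.964) + (0.0552) + (-0.0912) = 0.  So z_0 = 0.4 is a root, |z_0| = 0.4.
Divide out the factor (1 - 2.5 z) = (1 - z/z0) (since 1/z0 = 2.5):
  P(z) = (1 - 2.5 z)(1 + (0.09) z + (0.57) z^2)
  [check: z-coef 0.09 - (2.5) = -2.41; z^2-coef 0.57 - (2.5)(0.09) = 0.345; z^3-coef -(2.5)(0.57) = -1.425.]
Remaining roots from the quadratic factor 1 + (0.09) z + (0.57) z^2:
  Set 1 + (0.09) z + (0.57) z^2 = 0, i.e. a z^2 + b z + c = 0 with a = 0.57, b = 0.09, c = 1.
  Discriminant D = b^2 - 4ac = (0.09)^2 - 4*(0.57)*1 = 0.0081 - (2.28) = -2.2719.
  D < 0, so the roots are the complex-conjugate pair z = (-b +/- i sqrt(-D)) / (2a) = -0.0789 +/- 1.3222i.
  For a conjugate pair |z|^2 = z * conj(z) = (product of roots) = c/a = 1/(0.57) = 1.754386, so |z| = sqrt(1.754386) = 1.3245 for both roots.
Moduli of all roots: 0.4000, 1.3245, 1.3245.
All moduli strictly greater than 1? No.
Verdict: Not stationary.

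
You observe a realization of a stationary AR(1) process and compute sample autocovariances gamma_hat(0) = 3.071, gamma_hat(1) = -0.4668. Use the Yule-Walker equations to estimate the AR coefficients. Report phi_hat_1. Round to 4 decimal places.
\hat\phi_{1} = -0.1520

The Yule-Walker equations for an AR(p) process read, in matrix form,
  Gamma_p phi = r_p,   with   (Gamma_p)_{ij} = gamma(|i - j|),
                       (r_p)_i = gamma(i),   i,j = 1..p.
Substitute the sample gammas (Toeplitz matrix and right-hand side of size 1):
  Gamma_p = [[3.071]]
  r_p     = [-0.4668]
With p = 1 this is the single equation gamma(0) phi_1 = gamma(1):
  phi_hat_1 = gamma(1) / gamma(0) = -0.4668 / 3.071 = -0.1520.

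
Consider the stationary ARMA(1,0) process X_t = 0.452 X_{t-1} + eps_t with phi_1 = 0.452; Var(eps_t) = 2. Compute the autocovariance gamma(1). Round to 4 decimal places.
\gamma(1) = 1.1361

Multiply the model equation by X_{t-k} and take expectations. With theta_0 = psi_0 = 1 and psi_j the MA(infinity) weights, this gives
  gamma(k) - sum_i phi_i gamma(k-i) = c_k,
  c_k = sigma^2 * sum_{j=k..q} theta_j psi_{j-k}   (c_k = 0 for k > q),
using gamma(-m) = gamma(m).
Pure AR (q = 0): c_0 = sigma^2 = 2, c_k = 0 for k >= 1.
Equations for k = 0 and k = 1 (AR order 1):
  gamma(0) = phi_1 gamma(1) + c_0
  gamma(1) = phi_1 gamma(0) + c_1
Substituting the second into the first: gamma(0) (1 - phi_1^2) = c_0 + phi_1 c_1, so
  gamma(0) = c_0 / (1 - phi_1^2) = 2 / (1 - (0.452)^2) = 2 / 0.795696 = 2.513523.
  gamma(1) = phi_1 gamma(0) = (0.452)(2.513523) = 1.136112.
Therefore gamma(1) = 1.1361 (to 4 decimal places).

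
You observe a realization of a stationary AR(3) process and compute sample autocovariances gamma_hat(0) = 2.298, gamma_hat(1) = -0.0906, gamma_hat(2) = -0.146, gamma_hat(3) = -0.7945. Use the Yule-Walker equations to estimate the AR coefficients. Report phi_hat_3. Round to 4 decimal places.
\hat\phi_{3} = -0.3530

The Yule-Walker equations for an AR(p) process read, in matrix form,
  Gamma_p phi = r_p,   with   (Gamma_p)_{ij} = gamma(|i - j|),
                       (r_p)_i = gamma(i),   i,j = 1..p.
Substitute the sample gammas (Toeplitz matrix and right-hand side of size 3):
  Gamma_p = [[2.298, -0.0906, -0.146], [-0.0906, 2.298, -0.0906], [-0.146, -0.0906, 2.298]]
  r_p     = [-0.0906, -0.146, -0.7945]
Written out (R1..R3):
  (R1) 2.298 phi_1 - 0.0906 phi_2 - 0.146 phi_3 = -0.0906
  (R2) -0.0906 phi_1 + 2.298 phi_2 - 0.0906 phi_3 = -0.146
  (R3) -0.146 phi_1 - 0.0906 phi_2 + 2.298 phi_3 = -0.7945
Gaussian elimination:
  R2 <- R2 - (-0.0906/2.298) R1 = R2 - (-0.039426) R1:  2.294428 phi_2 - 0.096356 phi_3 = -0.149572
  R3 <- R3 - (-0.146/2.298) R1 = R3 - (-0.063534) R1:  -0.096356 phi_2 + 2.288724 phi_3 = -0.800256
  R3 <- R3 - (-0.096356/2.294428) R2 = R3 - (-0.041996) R2:  2.284678 phi_3 = -0.806538
Back-substitution:
  phi_hat_3 = -0.806538 / 2.284678 = -0.35302
  phi_hat_2 = (-0.149572 - (-0.096356)(-0.35302)) / 2.294428 = -0.080015
  phi_hat_1 = (-0.0906 - (-0.0906)(-0.080015) - (-0.146)(-0.35302)) / 2.298 = -0.065009
So phi_hat = [-0.0650, -0.0800, -0.3530].
Therefore phi_hat_3 = -0.3530.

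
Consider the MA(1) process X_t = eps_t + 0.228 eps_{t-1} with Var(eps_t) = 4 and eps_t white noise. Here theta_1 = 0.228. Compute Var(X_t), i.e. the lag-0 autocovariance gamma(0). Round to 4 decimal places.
\gamma(0) = 4.2079

For an MA(q) process X_t = eps_t + sum_i theta_i eps_{t-i} with
Var(eps_t) = sigma^2, the variance is
  gamma(0) = sigma^2 * (1 + sum_i theta_i^2).
  sum_i theta_i^2 = (0.228)^2 = 0.051984.
  gamma(0) = 4 * (1 + 0.051984) = 4 * 1.051984 = 4.207936, which rounds to 4.2079.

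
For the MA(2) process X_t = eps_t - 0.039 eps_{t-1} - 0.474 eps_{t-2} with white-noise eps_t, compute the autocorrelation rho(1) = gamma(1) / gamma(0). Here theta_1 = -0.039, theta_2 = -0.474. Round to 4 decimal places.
\rho(1) = -0.0167

For an MA(q) process with theta_0 = 1, the autocovariance is
  gamma(k) = sigma^2 * sum_{i=0..q-k} theta_i * theta_{i+k},
and rho(k) = gamma(k) / gamma(0). Sigma^2 cancels.
  numerator   = (1)*(-0.039) + (-0.039)*(-0.474) = -0.020514.
  denominator = (1)^2 + (-0.039)^2 + (-0.474)^2 = 1.226197.
  rho(1) = -0.020514 / 1.226197 = -0.0167.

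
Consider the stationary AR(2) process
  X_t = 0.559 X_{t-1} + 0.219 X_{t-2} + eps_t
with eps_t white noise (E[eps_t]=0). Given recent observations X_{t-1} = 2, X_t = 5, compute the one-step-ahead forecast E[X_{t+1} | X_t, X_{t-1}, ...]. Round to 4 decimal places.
E[X_{t+1} \mid \mathcal F_t] = 3.2330

For an AR(p) model X_t = c + sum_i phi_i X_{t-i} + eps_t, the
one-step-ahead conditional mean is
  E[X_{t+1} | X_t, ...] = c + sum_i phi_i X_{t+1-i}.
Substitute known values:
  E[X_{t+1} | ...] = (0.559) * (5) + (0.219) * (2)
                   = 3.2330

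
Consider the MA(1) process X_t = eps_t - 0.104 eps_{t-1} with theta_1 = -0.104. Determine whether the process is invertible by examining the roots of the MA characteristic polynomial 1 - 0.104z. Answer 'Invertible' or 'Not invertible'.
\text{Invertible}

The MA(q) characteristic polynomial is P(z) = 1 - 0.104z.
Invertibility requires all roots to lie outside the unit circle, i.e. |z| > 1 for every root.
This is linear in z: 1 + (-0.104) z = 0  =>  z = -1/(-0.104) = 9.615385,  |z| = 9.615385.
Moduli of all roots: 9.6154.
All moduli strictly greater than 1? Yes.
Verdict: Invertible.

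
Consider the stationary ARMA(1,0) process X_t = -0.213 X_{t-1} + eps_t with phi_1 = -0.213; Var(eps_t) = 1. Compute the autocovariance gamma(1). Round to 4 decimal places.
\gamma(1) = -0.2231

Multiply the model equation by X_{t-k} and take expectations. With theta_0 = psi_0 = 1 and psi_j the MA(infinity) weights, this gives
  gamma(k) - sum_i phi_i gamma(k-i) = c_k,
  c_k = sigma^2 * sum_{j=k..q} theta_j psi_{j-k}   (c_k = 0 for k > q),
using gamma(-m) = gamma(m).
Pure AR (q = 0): c_0 = sigma^2 = 1, c_k = 0 for k >= 1.
Equations for k = 0 and k = 1 (AR order 1):
  gamma(0) = phi_1 gamma(1) + c_0
  gamma(1) = phi_1 gamma(0) + c_1
Substituting the second into the first: gamma(0) (1 - phi_1^2) = c_0 + phi_1 c_1, so
  gamma(0) = c_0 / (1 - phi_1^2) = 1 / (1 - (-0.213)^2) = 1 / 0.954631 = 1.047525.
  gamma(1) = phi_1 gamma(0) = (-0.213)(1.047525) = -0.223123.
Therefore gamma(1) = -0.2231 (to 4 decimal places).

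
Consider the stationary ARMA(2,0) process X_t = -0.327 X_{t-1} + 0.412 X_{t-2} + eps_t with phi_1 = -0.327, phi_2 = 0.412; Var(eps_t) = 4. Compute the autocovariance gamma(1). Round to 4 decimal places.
\gamma(1) = -3.8789

Multiply the model equation by X_{t-k} and take expectations. With theta_0 = psi_0 = 1 and psi_j the MA(infinity) weights, this gives
  gamma(k) - sum_i phi_i gamma(k-i) = c_k,
  c_k = sigma^2 * sum_{j=k..q} theta_j psi_{j-k}   (c_k = 0 for k > q),
using gamma(-m) = gamma(m).
Pure AR (q = 0): c_0 = sigma^2 = 4, c_k = 0 for k >= 1.
Equations for k = 0, 1, 2 (AR order 2, c_2 = 0):
  (E0) gamma(0) = phi_1 gamma(1) + phi_2 gamma(2) + c_0
  (E1) gamma(1) = phi_1 gamma(0) + phi_2 gamma(1) + c_1
  (E2) gamma(2) = phi_1 gamma(1) + phi_2 gamma(0)
From (E1): gamma(1) = A gamma(0) + B with
  A = phi_1 / (1 - phi_2) = -0.327 / 0.588 = -0.556122,   B = c_1 / (1 - phi_2) = 0 / 0.588 = 0.
Insert (E2) into (E0): gamma(0) (1 - phi_2^2) = phi_1 (1 + phi_2) gamma(1) + c_0.
  phi_1 (1 + phi_2) = (-0.327)(1.412) = -0.461724,   1 - phi_2^2 = 0.830256.
Replace gamma(1) by A gamma(0) + B and collect gamma(0):
  gamma(0) [0.830256 - (-0.461724)(-0.556122)] = c_0 = 4
  gamma(0) * 0.573481 = 4
  gamma(0) = 4 / 0.573481 = 6.974949.
  gamma(1) = A gamma(0) = (-0.556122)(6.974949) = -3.878926.
Therefore gamma(1) = -3.8789 (to 4 decimal places).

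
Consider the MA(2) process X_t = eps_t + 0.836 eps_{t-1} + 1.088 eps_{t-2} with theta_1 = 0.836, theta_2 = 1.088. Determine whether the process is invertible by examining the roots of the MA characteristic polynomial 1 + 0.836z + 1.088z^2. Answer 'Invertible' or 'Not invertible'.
\text{Not invertible}

The MA(q) characteristic polynomial is P(z) = 1 + 0.836z + 1.088z^2.
Invertibility requires all roots to lie outside the unit circle, i.e. |z| > 1 for every root.
Set 1 + (0.836) z + (1.088) z^2 = 0, i.e. a z^2 + b z + c = 0 with a = 1.088, b = 0.836, c = 1.
Discriminant D = b^2 - 4ac = (0.836)^2 - 4*(1.088)*1 = 0.698896 - (4.352) = -3.653104.
D < 0, so the roots are the complex-conjugate pair z = (-b +/- i sqrt(-D)) / (2a) = -0.3842 +/- 0.8784i.
For a conjugate pair |z|^2 = z * conj(z) = (product of roots) = c/a = 1/(1.088) = 0.919118, so |z| = sqrt(0.919118) = 0.9587 for both roots.
Moduli of all roots: 0.9587, 0.9587.
All moduli strictly greater than 1? No.
Verdict: Not invertible.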